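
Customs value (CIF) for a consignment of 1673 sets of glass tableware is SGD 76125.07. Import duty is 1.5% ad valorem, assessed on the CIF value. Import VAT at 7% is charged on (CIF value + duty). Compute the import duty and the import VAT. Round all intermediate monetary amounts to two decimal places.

Import duty: SGD 1141.88; import VAT: SGD 5408.69

Import duty = 76125.07 × 1.5% = 1141.88
VAT base = CIF + duty = 76125.07 + 1141.88 = 77266.95
Import VAT = 77266.95 × 7% = 5408.69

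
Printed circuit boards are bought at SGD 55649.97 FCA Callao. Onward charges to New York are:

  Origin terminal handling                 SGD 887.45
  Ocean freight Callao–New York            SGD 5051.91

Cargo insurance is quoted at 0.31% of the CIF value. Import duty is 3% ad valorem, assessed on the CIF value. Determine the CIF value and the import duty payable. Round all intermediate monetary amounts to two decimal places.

Let C be the CIF value. C = FCA price + pre-shipment costs + freight + 0.31% × C
C − 0.31% × C = 55649.97 + 887.45 + 5051.91
0.9969 × C = 61589.33
C = 61589.33 / 0.9969 = 61780.85
Insurance premium = 0.31% × 61780.85 = 191.52
Import duty = 61780.85 × 3% = 1853.43

CIF value: SGD 61780.85; import duty: SGD 1853.43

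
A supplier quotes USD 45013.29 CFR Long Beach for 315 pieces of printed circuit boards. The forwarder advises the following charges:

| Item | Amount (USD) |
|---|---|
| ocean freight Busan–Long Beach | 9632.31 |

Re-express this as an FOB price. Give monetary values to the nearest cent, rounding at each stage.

From CFR to FOB, the seller no longer bears: freight.
FOB price = 45013.29 − 9632.31 = 35380.98

FOB price: USD 35380.98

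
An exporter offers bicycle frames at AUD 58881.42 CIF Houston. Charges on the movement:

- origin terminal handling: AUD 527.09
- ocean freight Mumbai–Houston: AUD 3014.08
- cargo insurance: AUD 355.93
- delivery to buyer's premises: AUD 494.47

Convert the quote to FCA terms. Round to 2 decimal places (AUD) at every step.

Not relevant to the conversion: delivery — on the buyer under both terms; not part of either seller's price.
From CIF to FCA, the seller no longer bears: origin terminal, freight, insurance.
FCA price = 58881.42 − 527.09 − 3014.08 − 355.93 = 54984.32

FCA price: AUD 54984.32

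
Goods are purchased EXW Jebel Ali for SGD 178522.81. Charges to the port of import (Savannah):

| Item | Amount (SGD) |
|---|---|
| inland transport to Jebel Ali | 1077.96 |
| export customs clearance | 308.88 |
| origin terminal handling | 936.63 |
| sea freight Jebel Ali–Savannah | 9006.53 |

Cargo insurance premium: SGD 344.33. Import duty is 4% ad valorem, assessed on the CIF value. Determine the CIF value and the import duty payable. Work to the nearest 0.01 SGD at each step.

CIF value: SGD 190197.14; import duty: SGD 7607.89

CIF = EXW price + pre-shipment costs + freight + insurance
CIF = 178522.81 + 1077.96 + 308.88 + 936.63 + 9006.53 + 344.33 = 190197.14
Import duty = 190197.14 × 4% = 7607.89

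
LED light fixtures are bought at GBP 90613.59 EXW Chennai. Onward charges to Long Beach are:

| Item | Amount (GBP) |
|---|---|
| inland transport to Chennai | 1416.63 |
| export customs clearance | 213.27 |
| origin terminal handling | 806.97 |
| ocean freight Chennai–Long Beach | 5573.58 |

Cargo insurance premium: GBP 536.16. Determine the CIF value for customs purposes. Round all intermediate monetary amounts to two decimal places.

CIF value: GBP 99160.20

CIF = EXW price + pre-shipment costs + freight + insurance
CIF = 90613.59 + 1416.63 + 213.27 + 806.97 + 5573.58 + 536.16 = 99160.20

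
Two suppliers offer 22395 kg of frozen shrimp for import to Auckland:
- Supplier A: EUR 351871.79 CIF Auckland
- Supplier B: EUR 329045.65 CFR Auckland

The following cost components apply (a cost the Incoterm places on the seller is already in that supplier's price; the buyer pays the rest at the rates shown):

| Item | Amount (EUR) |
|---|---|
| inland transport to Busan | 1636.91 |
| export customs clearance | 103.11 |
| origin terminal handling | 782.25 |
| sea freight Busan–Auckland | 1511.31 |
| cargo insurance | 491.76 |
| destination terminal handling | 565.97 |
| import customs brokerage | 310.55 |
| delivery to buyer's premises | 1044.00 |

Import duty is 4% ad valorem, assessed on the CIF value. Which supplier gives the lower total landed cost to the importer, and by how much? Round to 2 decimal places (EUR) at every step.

Supplier A (CIF):
The CIF price already equals the CIF value: 351871.79
Import duty = 351871.79 × 4% = 14074.87
Buyer bears (A): 565.97 + 310.55 + 1044.00 = 1920.52
Landed cost (A) = invoice 351871.79 + 1920.52 + duty 14074.87 = 367867.18
Supplier B (CFR):
CIF value = CFR price + insurance = 329045.65 + 491.76 = 329537.41
Import duty = 329537.41 × 4% = 13181.50
Buyer bears (B): 491.76 + 565.97 + 310.55 + 1044.00 = 2412.28
Landed cost (B) = invoice 329045.65 + 2412.28 + duty 13181.50 = 344639.43
Difference = |367867.18 − 344639.43| = 23227.75

Supplier B is cheaper by EUR 23227.75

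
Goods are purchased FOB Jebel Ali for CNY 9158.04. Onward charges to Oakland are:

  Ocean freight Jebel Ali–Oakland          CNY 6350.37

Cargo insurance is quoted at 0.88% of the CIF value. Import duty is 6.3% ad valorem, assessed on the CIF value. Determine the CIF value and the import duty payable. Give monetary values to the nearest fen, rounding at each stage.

Let C be the CIF value. C = FOB price + freight + 0.88% × C
C − 0.88% × C = 9158.04 + 6350.37
0.9912 × C = 15508.41
C = 15508.41 / 0.9912 = 15646.10
Insurance premium = 0.88% × 15646.10 = 137.69
Import duty = 15646.10 × 6.3% = 985.70

CIF value: CNY 15646.10; import duty: CNY 985.70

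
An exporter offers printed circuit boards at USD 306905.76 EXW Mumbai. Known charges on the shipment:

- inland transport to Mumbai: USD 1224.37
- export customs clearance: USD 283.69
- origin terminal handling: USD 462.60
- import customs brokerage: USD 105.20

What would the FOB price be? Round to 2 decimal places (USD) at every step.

FOB price: USD 308876.42

Not relevant to the conversion: brokerage — on the buyer under both terms; not part of either seller's price.
From EXW to FOB, the seller additionally bears: inland to port, export clearance, origin terminal.
FOB price = 306905.76 + 1224.37 + 283.69 + 462.60 = 308876.42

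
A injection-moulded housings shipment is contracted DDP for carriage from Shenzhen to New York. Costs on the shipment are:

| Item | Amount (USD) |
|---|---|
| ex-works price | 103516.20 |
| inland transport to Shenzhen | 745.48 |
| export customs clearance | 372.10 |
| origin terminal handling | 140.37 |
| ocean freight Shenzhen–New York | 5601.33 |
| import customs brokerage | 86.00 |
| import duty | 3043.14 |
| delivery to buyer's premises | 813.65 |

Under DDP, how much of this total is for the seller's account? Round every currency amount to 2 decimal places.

Seller's account: USD 114318.27

DDP: the seller bears all costs including import duty.
Seller's account: goods 103516.20 + inland to port 745.48 + export clearance 372.10 + origin terminal 140.37 + freight 5601.33 + brokerage 86.00 + duty 3043.14 + delivery 813.65 = 114318.27
Buyer's account: 0.00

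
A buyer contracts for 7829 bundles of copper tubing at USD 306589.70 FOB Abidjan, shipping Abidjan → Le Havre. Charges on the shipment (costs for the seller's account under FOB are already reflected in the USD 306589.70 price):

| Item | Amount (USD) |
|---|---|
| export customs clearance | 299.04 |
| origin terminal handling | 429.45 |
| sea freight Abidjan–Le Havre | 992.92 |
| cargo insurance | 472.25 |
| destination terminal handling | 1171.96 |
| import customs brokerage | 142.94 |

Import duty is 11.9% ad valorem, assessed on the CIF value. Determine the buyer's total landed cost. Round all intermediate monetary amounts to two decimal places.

Total landed cost: USD 346028.30

FOB: the seller bears costs until goods are on board at the origin port; the buyer bears freight, insurance and all costs thereafter.
Already in the invoice (seller's account under FOB): export clearance, origin terminal — exclude.
CIF value = FOB price + freight + insurance = 306589.70 + 992.92 + 472.25 = 308054.87
Import duty = 308054.87 × 11.9% = 36658.53
Buyer bears: freight 992.92 + insurance 472.25 + destination terminal 1171.96 + brokerage 142.94 + duty 36658.53 = 39438.60
Landed cost = invoice 306589.70 + 39438.60 = 346028.30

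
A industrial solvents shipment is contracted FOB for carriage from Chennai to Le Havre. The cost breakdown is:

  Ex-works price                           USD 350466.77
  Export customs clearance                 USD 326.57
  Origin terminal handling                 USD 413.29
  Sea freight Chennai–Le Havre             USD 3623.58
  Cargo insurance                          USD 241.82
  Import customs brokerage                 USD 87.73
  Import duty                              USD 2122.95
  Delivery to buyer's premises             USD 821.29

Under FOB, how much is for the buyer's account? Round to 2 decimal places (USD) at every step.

Buyer's account: USD 6897.37

FOB: the seller bears costs until goods are on board at the origin port; the buyer bears freight, insurance and all costs thereafter.
Seller's account: goods 350466.77 + export clearance 326.57 + origin terminal 413.29 = 351206.63
Buyer's account: freight 3623.58 + insurance 241.82 + brokerage 87.73 + duty 2122.95 + delivery 821.29 = 6897.37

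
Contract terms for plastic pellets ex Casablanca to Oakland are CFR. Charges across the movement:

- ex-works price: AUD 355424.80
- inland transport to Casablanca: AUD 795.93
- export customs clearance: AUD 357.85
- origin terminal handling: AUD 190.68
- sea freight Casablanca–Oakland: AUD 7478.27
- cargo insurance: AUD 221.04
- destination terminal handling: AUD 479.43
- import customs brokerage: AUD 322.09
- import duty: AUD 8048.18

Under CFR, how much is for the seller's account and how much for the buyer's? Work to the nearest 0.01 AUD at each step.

CFR: the seller pays costs through ocean freight to the destination port, but not insurance.
Seller's account: goods 355424.80 + inland to port 795.93 + export clearance 357.85 + origin terminal 190.68 + freight 7478.27 = 364247.53
Buyer's account: insurance 221.04 + destination terminal 479.43 + brokerage 322.09 + duty 8048.18 = 9070.74

Seller: AUD 364247.53; buyer: AUD 9070.74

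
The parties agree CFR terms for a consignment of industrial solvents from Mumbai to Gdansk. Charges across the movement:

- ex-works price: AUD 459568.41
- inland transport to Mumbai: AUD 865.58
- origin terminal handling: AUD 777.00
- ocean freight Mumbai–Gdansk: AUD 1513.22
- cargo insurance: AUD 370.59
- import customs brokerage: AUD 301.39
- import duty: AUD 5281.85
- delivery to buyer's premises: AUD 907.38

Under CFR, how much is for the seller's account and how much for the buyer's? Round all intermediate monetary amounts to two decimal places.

CFR: the seller pays costs through ocean freight to the destination port, but not insurance.
Seller's account: goods 459568.41 + inland to port 865.58 + origin terminal 777.00 + freight 1513.22 = 462724.21
Buyer's account: insurance 370.59 + brokerage 301.39 + duty 5281.85 + delivery 907.38 = 6861.21

Seller: AUD 462724.21; buyer: AUD 6861.21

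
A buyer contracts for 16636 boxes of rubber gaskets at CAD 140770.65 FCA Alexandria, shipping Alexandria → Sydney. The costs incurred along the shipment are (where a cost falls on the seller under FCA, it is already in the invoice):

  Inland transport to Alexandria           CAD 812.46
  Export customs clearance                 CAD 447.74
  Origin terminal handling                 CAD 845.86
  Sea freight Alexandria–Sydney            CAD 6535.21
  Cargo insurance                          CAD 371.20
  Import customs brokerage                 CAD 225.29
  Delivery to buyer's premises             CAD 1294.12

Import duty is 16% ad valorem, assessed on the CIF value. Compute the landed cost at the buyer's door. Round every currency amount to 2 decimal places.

FCA: the seller delivers export-cleared goods to the carrier; the buyer bears costs from that point.
Already in the invoice (seller's account under FCA): inland to port, export clearance — exclude.
CIF value = FCA price + origin terminal + freight + insurance = 140770.65 + 845.86 + 6535.21 + 371.20 = 148522.92
Import duty = 148522.92 × 16% = 23763.67
Buyer bears: origin terminal 845.86 + freight 6535.21 + insurance 371.20 + brokerage 225.29 + delivery 1294.12 + duty 23763.67 = 33035.35
Landed cost = invoice 140770.65 + 33035.35 = 173806.00

Total landed cost: CAD 173806.00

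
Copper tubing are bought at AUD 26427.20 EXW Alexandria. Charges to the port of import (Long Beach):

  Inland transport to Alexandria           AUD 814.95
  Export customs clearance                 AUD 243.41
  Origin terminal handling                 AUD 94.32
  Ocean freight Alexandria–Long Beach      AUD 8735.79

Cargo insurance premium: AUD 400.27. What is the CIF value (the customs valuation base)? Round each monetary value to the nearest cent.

CIF = EXW price + pre-shipment costs + freight + insurance
CIF = 26427.20 + 814.95 + 243.41 + 94.32 + 8735.79 + 400.27 = 36715.94

CIF value: AUD 36715.94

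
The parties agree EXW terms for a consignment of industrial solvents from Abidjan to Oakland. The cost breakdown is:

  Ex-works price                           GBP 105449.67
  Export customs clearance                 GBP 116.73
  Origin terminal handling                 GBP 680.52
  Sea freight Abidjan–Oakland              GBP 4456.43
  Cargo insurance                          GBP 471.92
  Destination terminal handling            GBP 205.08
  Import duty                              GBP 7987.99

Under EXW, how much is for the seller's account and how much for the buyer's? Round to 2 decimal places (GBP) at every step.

Seller: GBP 105449.67; buyer: GBP 13918.67

EXW: the seller makes goods available at their premises; the buyer bears all onward costs.
Seller's account: goods 105449.67 = 105449.67
Buyer's account: export clearance 116.73 + origin terminal 680.52 + freight 4456.43 + insurance 471.92 + destination terminal 205.08 + duty 7987.99 = 13918.67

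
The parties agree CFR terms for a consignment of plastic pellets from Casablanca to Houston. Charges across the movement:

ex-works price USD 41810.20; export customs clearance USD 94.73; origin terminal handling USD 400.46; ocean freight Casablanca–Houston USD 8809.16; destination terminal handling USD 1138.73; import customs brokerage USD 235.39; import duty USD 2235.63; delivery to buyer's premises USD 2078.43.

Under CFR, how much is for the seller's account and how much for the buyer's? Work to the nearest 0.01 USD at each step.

CFR: the seller pays costs through ocean freight to the destination port, but not insurance.
Seller's account: goods 41810.20 + export clearance 94.73 + origin terminal 400.46 + freight 8809.16 = 51114.55
Buyer's account: destination terminal 1138.73 + brokerage 235.39 + duty 2235.63 + delivery 2078.43 = 5688.18

Seller: USD 51114.55; buyer: USD 5688.18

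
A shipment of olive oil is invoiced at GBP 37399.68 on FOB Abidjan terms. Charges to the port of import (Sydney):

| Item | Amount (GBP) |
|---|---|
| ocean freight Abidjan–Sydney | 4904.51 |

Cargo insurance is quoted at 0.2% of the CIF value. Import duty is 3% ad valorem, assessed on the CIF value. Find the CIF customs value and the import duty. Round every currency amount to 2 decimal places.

CIF value: GBP 42388.97; import duty: GBP 1271.67

Let C be the CIF value. C = FOB price + freight + 0.2% × C
C − 0.2% × C = 37399.68 + 4904.51
0.998 × C = 42304.19
C = 42304.19 / 0.998 = 42388.97
Insurance premium = 0.2% × 42388.97 = 84.78
Import duty = 42388.97 × 3% = 1271.67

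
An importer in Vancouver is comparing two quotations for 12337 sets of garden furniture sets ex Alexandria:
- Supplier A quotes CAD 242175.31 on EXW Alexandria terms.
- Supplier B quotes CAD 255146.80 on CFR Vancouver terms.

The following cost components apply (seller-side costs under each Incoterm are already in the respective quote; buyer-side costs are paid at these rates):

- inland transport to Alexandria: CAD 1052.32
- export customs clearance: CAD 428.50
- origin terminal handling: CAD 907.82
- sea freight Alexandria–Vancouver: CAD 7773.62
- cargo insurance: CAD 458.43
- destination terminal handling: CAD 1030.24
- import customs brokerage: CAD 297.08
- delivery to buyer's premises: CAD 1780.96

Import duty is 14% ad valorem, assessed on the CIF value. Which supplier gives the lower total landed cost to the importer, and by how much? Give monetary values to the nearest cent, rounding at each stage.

Supplier A (EXW):
CIF value = EXW price + inland to port + export clearance + origin terminal + freight + insurance = 242175.31 + 1052.32 + 428.50 + 907.82 + 7773.62 + 458.43 = 252796.00
Import duty = 252796.00 × 14% = 35391.44
Buyer bears (A): 1052.32 + 428.50 + 907.82 + 7773.62 + 458.43 + 1030.24 + 297.08 + 1780.96 = 13728.97
Landed cost (A) = invoice 242175.31 + 13728.97 + duty 35391.44 = 291295.72
Supplier B (CFR):
CIF value = CFR price + insurance = 255146.80 + 458.43 = 255605.23
Import duty = 255605.23 × 14% = 35784.73
Buyer bears (B): 458.43 + 1030.24 + 297.08 + 1780.96 = 3566.71
Landed cost (B) = invoice 255146.80 + 3566.71 + duty 35784.73 = 294498.24
Difference = |291295.72 − 294498.24| = 3202.52

Supplier A is cheaper by CAD 3202.52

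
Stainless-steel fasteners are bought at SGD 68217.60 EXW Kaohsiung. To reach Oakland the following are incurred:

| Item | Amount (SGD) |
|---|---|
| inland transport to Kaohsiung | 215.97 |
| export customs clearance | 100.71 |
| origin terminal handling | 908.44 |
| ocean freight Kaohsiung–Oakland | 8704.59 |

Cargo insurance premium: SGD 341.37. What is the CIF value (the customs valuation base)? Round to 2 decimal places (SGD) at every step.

CIF = EXW price + pre-shipment costs + freight + insurance
CIF = 68217.60 + 215.97 + 100.71 + 908.44 + 8704.59 + 341.37 = 78488.68

CIF value: SGD 78488.68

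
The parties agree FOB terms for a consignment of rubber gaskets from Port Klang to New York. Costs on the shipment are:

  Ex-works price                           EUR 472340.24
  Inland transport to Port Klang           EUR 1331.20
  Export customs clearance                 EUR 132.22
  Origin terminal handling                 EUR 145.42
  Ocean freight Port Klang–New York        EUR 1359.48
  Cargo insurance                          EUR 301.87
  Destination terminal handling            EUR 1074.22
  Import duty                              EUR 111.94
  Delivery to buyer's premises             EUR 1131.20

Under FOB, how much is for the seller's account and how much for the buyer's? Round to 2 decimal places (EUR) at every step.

FOB: the seller bears costs until goods are on board at the origin port; the buyer bears freight, insurance and all costs thereafter.
Seller's account: goods 472340.24 + inland to port 1331.20 + export clearance 132.22 + origin terminal 145.42 = 473949.08
Buyer's account: freight 1359.48 + insurance 301.87 + destination terminal 1074.22 + duty 111.94 + delivery 1131.20 = 3978.71

Seller: EUR 473949.08; buyer: EUR 3978.71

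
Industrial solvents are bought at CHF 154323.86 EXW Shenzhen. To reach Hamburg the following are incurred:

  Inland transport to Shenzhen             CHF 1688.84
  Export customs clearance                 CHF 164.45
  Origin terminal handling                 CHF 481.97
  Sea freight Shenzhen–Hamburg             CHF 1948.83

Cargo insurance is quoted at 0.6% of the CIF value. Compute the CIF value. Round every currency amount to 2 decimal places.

Let C be the CIF value. C = EXW price + pre-shipment costs + freight + 0.6% × C
C − 0.6% × C = 154323.86 + 1688.84 + 164.45 + 481.97 + 1948.83
0.994 × C = 158607.95
C = 158607.95 / 0.994 = 159565.34
Insurance premium = 0.6% × 159565.34 = 957.39

CIF value: CHF 159565.34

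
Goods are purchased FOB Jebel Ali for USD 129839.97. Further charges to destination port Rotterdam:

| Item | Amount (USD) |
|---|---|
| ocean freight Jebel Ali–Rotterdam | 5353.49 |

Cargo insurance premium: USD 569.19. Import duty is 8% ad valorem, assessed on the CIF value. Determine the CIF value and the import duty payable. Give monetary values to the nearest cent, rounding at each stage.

CIF = FOB price + freight + insurance
CIF = 129839.97 + 5353.49 + 569.19 = 135762.65
Import duty = 135762.65 × 8% = 10861.01

CIF value: USD 135762.65; import duty: USD 10861.01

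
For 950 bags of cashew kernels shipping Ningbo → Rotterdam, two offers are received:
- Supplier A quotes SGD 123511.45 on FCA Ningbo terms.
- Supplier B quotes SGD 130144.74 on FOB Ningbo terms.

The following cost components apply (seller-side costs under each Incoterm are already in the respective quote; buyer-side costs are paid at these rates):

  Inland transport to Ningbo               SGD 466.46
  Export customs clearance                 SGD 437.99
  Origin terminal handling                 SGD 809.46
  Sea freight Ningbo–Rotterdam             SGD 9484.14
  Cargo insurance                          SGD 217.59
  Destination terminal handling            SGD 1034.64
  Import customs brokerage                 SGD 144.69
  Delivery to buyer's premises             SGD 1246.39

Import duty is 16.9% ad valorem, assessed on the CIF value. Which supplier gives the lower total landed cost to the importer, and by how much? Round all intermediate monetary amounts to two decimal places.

Supplier A (FCA):
CIF value = FCA price + origin terminal + freight + insurance = 123511.45 + 809.46 + 9484.14 + 217.59 = 134022.64
Import duty = 134022.64 × 16.9% = 22649.83
Buyer bears (A): 809.46 + 9484.14 + 217.59 + 1034.64 + 144.69 + 1246.39 = 12936.91
Landed cost (A) = invoice 123511.45 + 12936.91 + duty 22649.83 = 159098.19
Supplier B (FOB):
CIF value = FOB price + freight + insurance = 130144.74 + 9484.14 + 217.59 = 139846.47
Import duty = 139846.47 × 16.9% = 23634.05
Buyer bears (B): 9484.14 + 217.59 + 1034.64 + 144.69 + 1246.39 = 12127.45
Landed cost (B) = invoice 130144.74 + 12127.45 + duty 23634.05 = 165906.24
Difference = |159098.19 − 165906.24| = 6808.05

Supplier A is cheaper by SGD 6808.05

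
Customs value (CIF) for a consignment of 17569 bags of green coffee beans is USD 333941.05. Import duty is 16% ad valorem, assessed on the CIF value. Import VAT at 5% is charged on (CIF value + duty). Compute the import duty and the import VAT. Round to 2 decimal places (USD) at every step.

Import duty = 333941.05 × 16% = 53430.57
VAT base = CIF + duty = 333941.05 + 53430.57 = 387371.62
Import VAT = 387371.62 × 5% = 19368.58

Import duty: USD 53430.57; import VAT: USD 19368.58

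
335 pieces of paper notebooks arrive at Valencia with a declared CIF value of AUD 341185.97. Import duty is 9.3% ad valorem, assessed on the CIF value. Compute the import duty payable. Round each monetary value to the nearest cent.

Import duty: AUD 31730.30

Import duty = 341185.97 × 9.3% = 31730.30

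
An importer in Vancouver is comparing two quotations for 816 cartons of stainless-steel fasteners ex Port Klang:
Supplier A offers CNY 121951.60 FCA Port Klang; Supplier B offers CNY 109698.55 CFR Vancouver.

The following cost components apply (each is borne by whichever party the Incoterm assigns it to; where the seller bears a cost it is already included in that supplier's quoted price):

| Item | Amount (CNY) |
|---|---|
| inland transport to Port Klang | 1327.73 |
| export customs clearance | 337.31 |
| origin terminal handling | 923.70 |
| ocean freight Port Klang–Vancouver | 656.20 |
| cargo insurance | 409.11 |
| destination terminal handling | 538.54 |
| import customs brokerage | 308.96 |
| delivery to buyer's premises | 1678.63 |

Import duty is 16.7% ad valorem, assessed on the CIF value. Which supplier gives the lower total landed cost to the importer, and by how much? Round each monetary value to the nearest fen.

Supplier A (FCA):
CIF value = FCA price + origin terminal + freight + insurance = 121951.60 + 923.70 + 656.20 + 409.11 = 123940.61
Import duty = 123940.61 × 16.7% = 20698.08
Buyer bears (A): 923.70 + 656.20 + 409.11 + 538.54 + 308.96 + 1678.63 = 4515.14
Landed cost (A) = invoice 121951.60 + 4515.14 + duty 20698.08 = 147164.82
Supplier B (CFR):
CIF value = CFR price + insurance = 109698.55 + 409.11 = 110107.66
Import duty = 110107.66 × 16.7% = 18387.98
Buyer bears (B): 409.11 + 538.54 + 308.96 + 1678.63 = 2935.24
Landed cost (B) = invoice 109698.55 + 2935.24 + duty 18387.98 = 131021.77
Difference = |147164.82 − 131021.77| = 16143.05

Supplier B is cheaper by CNY 16143.05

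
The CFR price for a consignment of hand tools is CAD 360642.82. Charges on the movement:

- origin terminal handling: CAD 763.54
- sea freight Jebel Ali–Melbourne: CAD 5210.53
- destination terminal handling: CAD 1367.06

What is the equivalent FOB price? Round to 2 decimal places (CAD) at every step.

Not relevant to the conversion: origin terminal — on the seller under both CFR and FOB; already in the CFR price and stays in the FOB price. destination terminal — on the buyer under both terms; not part of either seller's price.
From CFR to FOB, the seller no longer bears: freight.
FOB price = 360642.82 − 5210.53 = 355432.29

FOB price: CAD 355432.29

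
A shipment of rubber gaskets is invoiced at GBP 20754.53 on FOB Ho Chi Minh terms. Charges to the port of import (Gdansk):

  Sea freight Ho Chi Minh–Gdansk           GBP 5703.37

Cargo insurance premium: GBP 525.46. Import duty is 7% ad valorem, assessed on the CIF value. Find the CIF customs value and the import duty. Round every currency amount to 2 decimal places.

CIF value: GBP 26983.36; import duty: GBP 1888.84

CIF = FOB price + freight + insurance
CIF = 20754.53 + 5703.37 + 525.46 = 26983.36
Import duty = 26983.36 × 7% = 1888.84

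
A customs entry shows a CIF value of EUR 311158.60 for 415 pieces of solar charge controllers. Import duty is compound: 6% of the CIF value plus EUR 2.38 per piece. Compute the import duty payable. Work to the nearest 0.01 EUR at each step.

Import duty: EUR 19657.22

Ad valorem component: 311158.60 × 6% = 18669.52
Specific component: 415 × 2.38 = 987.70
Import duty = 18669.52 + 987.70 = 19657.22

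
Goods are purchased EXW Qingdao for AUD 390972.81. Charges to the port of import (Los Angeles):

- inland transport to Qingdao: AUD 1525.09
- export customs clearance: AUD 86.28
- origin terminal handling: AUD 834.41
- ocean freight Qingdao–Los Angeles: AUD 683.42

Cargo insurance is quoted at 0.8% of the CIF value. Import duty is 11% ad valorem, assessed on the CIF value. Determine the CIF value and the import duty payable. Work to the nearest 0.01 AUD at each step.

Let C be the CIF value. C = EXW price + pre-shipment costs + freight + 0.8% × C
C − 0.8% × C = 390972.81 + 1525.09 + 86.28 + 834.41 + 683.42
0.992 × C = 394102.01
C = 394102.01 / 0.992 = 397280.25
Insurance premium = 0.8% × 397280.25 = 3178.24
Import duty = 397280.25 × 11% = 43700.83

CIF value: AUD 397280.25; import duty: AUD 43700.83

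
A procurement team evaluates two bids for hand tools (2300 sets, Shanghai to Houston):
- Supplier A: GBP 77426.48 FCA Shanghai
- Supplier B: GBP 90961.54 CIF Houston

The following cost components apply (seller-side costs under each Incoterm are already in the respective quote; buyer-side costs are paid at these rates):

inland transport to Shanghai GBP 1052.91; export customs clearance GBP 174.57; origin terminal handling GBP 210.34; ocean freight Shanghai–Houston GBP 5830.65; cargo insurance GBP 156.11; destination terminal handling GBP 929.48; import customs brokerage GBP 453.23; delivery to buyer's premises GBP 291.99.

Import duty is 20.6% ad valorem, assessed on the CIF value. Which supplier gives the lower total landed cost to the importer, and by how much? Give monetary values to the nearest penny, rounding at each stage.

Supplier A is cheaper by GBP 8849.58

Supplier A (FCA):
CIF value = FCA price + origin terminal + freight + insurance = 77426.48 + 210.34 + 5830.65 + 156.11 = 83623.58
Import duty = 83623.58 × 20.6% = 17226.46
Buyer bears (A): 210.34 + 5830.65 + 156.11 + 929.48 + 453.23 + 291.99 = 7871.80
Landed cost (A) = invoice 77426.48 + 7871.80 + duty 17226.46 = 102524.74
Supplier B (CIF):
The CIF price already equals the CIF value: 90961.54
Import duty = 90961.54 × 20.6% = 18738.08
Buyer bears (B): 929.48 + 453.23 + 291.99 = 1674.70
Landed cost (B) = invoice 90961.54 + 1674.70 + duty 18738.08 = 111374.32
Difference = |102524.74 − 111374.32| = 8849.58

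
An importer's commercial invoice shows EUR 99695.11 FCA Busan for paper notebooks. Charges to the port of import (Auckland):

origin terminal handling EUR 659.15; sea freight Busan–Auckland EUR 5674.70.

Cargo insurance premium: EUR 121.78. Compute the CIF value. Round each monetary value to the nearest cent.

CIF value: EUR 106150.74

CIF = FCA price + pre-shipment costs + freight + insurance
CIF = 99695.11 + 659.15 + 5674.70 + 121.78 = 106150.74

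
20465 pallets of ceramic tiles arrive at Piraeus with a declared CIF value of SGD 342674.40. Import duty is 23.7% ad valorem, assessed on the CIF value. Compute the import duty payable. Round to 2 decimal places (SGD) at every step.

Import duty: SGD 81213.83

Import duty = 342674.40 × 23.7% = 81213.83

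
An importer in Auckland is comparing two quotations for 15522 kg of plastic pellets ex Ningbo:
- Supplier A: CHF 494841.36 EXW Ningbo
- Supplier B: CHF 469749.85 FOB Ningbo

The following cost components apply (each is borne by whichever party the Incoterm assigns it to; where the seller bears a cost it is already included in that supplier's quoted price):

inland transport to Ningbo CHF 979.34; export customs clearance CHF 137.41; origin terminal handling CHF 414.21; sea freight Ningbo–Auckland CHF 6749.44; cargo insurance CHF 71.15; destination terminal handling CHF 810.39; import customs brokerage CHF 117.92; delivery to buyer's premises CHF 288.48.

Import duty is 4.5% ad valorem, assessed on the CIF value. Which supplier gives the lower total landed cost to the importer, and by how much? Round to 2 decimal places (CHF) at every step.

Supplier B is cheaper by CHF 27820.48

Supplier A (EXW):
CIF value = EXW price + inland to port + export clearance + origin terminal + freight + insurance = 494841.36 + 979.34 + 137.41 + 414.21 + 6749.44 + 71.15 = 503192.91
Import duty = 503192.91 × 4.5% = 22643.68
Buyer bears (A): 979.34 + 137.41 + 414.21 + 6749.44 + 71.15 + 810.39 + 117.92 + 288.48 = 9568.34
Landed cost (A) = invoice 494841.36 + 9568.34 + duty 22643.68 = 527053.38
Supplier B (FOB):
CIF value = FOB price + freight + insurance = 469749.85 + 6749.44 + 71.15 = 476570.44
Import duty = 476570.44 × 4.5% = 21445.67
Buyer bears (B): 6749.44 + 71.15 + 810.39 + 117.92 + 288.48 = 8037.38
Landed cost (B) = invoice 469749.85 + 8037.38 + duty 21445.67 = 499232.90
Difference = |527053.38 − 499232.90| = 27820.48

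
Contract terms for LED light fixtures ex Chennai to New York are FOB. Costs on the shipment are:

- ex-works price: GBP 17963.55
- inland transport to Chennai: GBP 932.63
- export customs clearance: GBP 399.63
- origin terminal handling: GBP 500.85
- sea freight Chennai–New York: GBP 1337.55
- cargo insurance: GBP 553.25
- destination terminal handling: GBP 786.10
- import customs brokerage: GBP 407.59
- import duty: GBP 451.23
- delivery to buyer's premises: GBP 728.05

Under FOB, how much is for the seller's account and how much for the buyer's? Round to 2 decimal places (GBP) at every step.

Seller: GBP 19796.66; buyer: GBP 4263.77

FOB: the seller bears costs until goods are on board at the origin port; the buyer bears freight, insurance and all costs thereafter.
Seller's account: goods 17963.55 + inland to port 932.63 + export clearance 399.63 + origin terminal 500.85 = 19796.66
Buyer's account: freight 1337.55 + insurance 553.25 + destination terminal 786.10 + brokerage 407.59 + duty 451.23 + delivery 728.05 = 4263.77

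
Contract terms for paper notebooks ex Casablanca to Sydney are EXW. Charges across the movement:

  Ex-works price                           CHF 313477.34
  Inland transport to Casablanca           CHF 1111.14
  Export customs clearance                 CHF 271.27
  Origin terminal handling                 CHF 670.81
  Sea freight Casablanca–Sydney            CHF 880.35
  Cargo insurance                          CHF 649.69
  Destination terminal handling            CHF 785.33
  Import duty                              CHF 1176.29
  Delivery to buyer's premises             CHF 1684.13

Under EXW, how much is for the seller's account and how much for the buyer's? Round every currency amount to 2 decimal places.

Seller: CHF 313477.34; buyer: CHF 7229.01

EXW: the seller makes goods available at their premises; the buyer bears all onward costs.
Seller's account: goods 313477.34 = 313477.34
Buyer's account: inland to port 1111.14 + export clearance 271.27 + origin terminal 670.81 + freight 880.35 + insurance 649.69 + destination terminal 785.33 + duty 1176.29 + delivery 1684.13 = 7229.01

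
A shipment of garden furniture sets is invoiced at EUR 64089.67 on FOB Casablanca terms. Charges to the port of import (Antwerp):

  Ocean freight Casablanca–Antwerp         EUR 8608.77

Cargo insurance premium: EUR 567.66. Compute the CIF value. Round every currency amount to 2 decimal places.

CIF value: EUR 73266.10

CIF = FOB price + freight + insurance
CIF = 64089.67 + 8608.77 + 567.66 = 73266.10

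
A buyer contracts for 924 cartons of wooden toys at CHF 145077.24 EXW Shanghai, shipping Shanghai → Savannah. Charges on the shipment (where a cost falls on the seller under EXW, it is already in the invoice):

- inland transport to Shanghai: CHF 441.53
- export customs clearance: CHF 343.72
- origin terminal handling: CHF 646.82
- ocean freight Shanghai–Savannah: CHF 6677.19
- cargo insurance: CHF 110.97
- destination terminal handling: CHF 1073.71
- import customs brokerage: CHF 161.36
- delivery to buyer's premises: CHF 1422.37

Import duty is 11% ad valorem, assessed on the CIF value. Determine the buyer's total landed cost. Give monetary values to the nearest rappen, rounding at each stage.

Total landed cost: CHF 172817.63

EXW: the seller makes goods available at their premises; the buyer bears all onward costs.
CIF value = EXW price + inland to port + export clearance + origin terminal + freight + insurance = 145077.24 + 441.53 + 343.72 + 646.82 + 6677.19 + 110.97 = 153297.47
Import duty = 153297.47 × 11% = 16862.72
Buyer bears: inland to port 441.53 + export clearance 343.72 + origin terminal 646.82 + freight 6677.19 + insurance 110.97 + destination terminal 1073.71 + brokerage 161.36 + delivery 1422.37 + duty 16862.72 = 27740.39
Landed cost = invoice 145077.24 + 27740.39 = 172817.63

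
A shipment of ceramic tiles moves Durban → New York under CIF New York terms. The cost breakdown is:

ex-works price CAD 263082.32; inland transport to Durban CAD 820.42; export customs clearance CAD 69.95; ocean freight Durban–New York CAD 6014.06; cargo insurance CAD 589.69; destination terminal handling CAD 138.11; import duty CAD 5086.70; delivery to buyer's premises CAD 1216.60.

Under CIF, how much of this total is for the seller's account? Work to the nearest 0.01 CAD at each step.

Seller's account: CAD 270576.44

CIF: the seller pays costs through ocean freight and marine insurance to the destination port.
Seller's account: goods 263082.32 + inland to port 820.42 + export clearance 69.95 + freight 6014.06 + insurance 589.69 = 270576.44
Buyer's account: destination terminal 138.11 + duty 5086.70 + delivery 1216.60 = 6441.41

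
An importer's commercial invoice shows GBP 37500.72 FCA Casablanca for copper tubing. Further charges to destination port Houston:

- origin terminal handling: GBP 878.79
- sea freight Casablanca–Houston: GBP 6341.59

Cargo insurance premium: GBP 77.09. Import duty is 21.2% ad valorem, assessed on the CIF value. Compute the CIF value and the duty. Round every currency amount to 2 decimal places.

CIF value: GBP 44798.19; import duty: GBP 9497.22

CIF = FCA price + pre-shipment costs + freight + insurance
CIF = 37500.72 + 878.79 + 6341.59 + 77.09 = 44798.19
Import duty = 44798.19 × 21.2% = 9497.22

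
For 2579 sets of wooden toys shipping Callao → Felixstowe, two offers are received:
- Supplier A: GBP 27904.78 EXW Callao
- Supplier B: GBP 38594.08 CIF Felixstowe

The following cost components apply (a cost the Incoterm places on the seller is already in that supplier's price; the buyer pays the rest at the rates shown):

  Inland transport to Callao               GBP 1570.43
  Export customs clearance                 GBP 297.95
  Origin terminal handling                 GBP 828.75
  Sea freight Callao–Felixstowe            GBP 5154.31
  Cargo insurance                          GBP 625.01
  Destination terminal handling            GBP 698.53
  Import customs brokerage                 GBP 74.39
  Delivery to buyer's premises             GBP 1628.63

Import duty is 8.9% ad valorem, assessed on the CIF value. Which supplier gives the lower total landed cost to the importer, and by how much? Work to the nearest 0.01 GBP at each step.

Supplier A (EXW):
CIF value = EXW price + inland to port + export clearance + origin terminal + freight + insurance = 27904.78 + 1570.43 + 297.95 + 828.75 + 5154.31 + 625.01 = 36381.23
Import duty = 36381.23 × 8.9% = 3237.93
Buyer bears (A): 1570.43 + 297.95 + 828.75 + 5154.31 + 625.01 + 698.53 + 74.39 + 1628.63 = 10878.00
Landed cost (A) = invoice 27904.78 + 10878.00 + duty 3237.93 = 42020.71
Supplier B (CIF):
The CIF price already equals the CIF value: 38594.08
Import duty = 38594.08 × 8.9% = 3434.87
Buyer bears (B): 698.53 + 74.39 + 1628.63 = 2401.55
Landed cost (B) = invoice 38594.08 + 2401.55 + duty 3434.87 = 44430.50
Difference = |42020.71 − 44430.50| = 2409.79

Supplier A is cheaper by GBP 2409.79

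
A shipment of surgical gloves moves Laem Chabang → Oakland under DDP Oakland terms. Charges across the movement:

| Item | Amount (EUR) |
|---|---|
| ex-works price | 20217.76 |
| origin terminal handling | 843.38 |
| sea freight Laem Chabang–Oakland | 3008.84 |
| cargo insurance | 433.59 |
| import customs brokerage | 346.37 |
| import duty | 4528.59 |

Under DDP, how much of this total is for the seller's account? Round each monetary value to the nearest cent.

Seller's account: EUR 29378.53

DDP: the seller bears all costs including import duty.
Seller's account: goods 20217.76 + origin terminal 843.38 + freight 3008.84 + insurance 433.59 + brokerage 346.37 + duty 4528.59 = 29378.53
Buyer's account: 0.00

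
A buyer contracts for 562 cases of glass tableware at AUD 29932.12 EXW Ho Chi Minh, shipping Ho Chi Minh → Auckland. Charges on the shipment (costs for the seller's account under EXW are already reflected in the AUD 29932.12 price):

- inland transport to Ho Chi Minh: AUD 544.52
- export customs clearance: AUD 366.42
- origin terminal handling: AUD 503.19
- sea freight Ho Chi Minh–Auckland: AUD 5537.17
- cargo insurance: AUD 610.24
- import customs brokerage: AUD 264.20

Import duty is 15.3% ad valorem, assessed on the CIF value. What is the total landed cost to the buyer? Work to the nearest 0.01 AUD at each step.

EXW: the seller makes goods available at their premises; the buyer bears all onward costs.
CIF value = EXW price + inland to port + export clearance + origin terminal + freight + insurance = 29932.12 + 544.52 + 366.42 + 503.19 + 5537.17 + 610.24 = 37493.66
Import duty = 37493.66 × 15.3% = 5736.53
Buyer bears: inland to port 544.52 + export clearance 366.42 + origin terminal 503.19 + freight 5537.17 + insurance 610.24 + brokerage 264.20 + duty 5736.53 = 13562.27
Landed cost = invoice 29932.12 + 13562.27 = 43494.39

Total landed cost: AUD 43494.39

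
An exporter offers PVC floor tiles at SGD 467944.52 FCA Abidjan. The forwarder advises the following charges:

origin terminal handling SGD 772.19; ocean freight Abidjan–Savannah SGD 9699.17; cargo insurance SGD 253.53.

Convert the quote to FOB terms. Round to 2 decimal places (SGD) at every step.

Not relevant to the conversion: insurance, freight — on the buyer under both terms; not part of either seller's price.
From FCA to FOB, the seller additionally bears: origin terminal.
FOB price = 467944.52 + 772.19 = 468716.71

FOB price: SGD 468716.71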